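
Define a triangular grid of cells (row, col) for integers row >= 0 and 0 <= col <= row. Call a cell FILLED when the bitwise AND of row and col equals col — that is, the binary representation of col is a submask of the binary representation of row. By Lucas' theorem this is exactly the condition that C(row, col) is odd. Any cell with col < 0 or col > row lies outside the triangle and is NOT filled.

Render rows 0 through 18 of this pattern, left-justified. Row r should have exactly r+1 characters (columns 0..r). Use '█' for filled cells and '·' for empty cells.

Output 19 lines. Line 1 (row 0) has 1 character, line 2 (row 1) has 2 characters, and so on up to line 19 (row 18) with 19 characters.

r0=0: █
r1=1: ██
r2=10: █·█
r3=11: ████
r4=100: █···█
r5=101: ██··██
r6=110: █·█·█·█
r7=111: ████████
r8=1000: █·······█
r9=1001: ██······██
r10=1010: █·█·····█·█
r11=1011: ████····████
r12=1100: █···█···█···█
r13=1101: ██··██··██··██
r14=1110: █·█·█·█·█·█·█·█
r15=1111: ████████████████
r16=10000: █···············█
r17=10001: ██··············██
r18=10010: █·█·············█·█

Answer: █
██
█·█
████
█···█
██··██
█·█·█·█
████████
█·······█
██······██
█·█·····█·█
████····████
█···█···█···█
██··██··██··██
█·█·█·█·█·█·█·█
████████████████
█···············█
██··············██
█·█·············█·█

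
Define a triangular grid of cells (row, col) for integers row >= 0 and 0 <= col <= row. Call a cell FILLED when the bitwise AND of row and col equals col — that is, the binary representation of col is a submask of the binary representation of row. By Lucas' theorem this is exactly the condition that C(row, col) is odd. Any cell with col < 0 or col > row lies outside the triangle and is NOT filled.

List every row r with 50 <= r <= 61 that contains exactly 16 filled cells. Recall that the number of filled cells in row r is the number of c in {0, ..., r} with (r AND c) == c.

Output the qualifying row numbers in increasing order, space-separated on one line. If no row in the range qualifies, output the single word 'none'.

Row r has 2^popcount(r) filled cells, so we need popcount(r) = log2(16) = 4.
Scan r = 50..61 and keep those with exactly 4 one-bits:
r=50=110010 popcount=3 -> skip
r=51=110011 popcount=4 -> KEEP
r=52=110100 popcount=3 -> skip
r=53=110101 popcount=4 -> KEEP
r=54=110110 popcount=4 -> KEEP
r=55=110111 popcount=5 -> skip
r=56=111000 popcount=3 -> skip
r=57=111001 popcount=4 -> KEEP
r=58=111010 popcount=4 -> KEEP
r=59=111011 popcount=5 -> skip
r=60=111100 popcount=4 -> KEEP
r=61=111101 popcount=5 -> skip
Kept rows: 51 53 54 57 58 60

Answer: 51 53 54 57 58 60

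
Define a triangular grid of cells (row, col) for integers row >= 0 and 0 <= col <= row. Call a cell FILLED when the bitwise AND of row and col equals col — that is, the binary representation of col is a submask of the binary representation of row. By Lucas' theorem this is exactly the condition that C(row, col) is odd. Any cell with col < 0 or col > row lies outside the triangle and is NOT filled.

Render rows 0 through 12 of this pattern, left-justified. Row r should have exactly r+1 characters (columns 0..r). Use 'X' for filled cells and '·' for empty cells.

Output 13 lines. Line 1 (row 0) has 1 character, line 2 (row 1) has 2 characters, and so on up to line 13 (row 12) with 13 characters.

r0=0: X
r1=1: XX
r2=10: X·X
r3=11: XXXX
r4=100: X···X
r5=101: XX··XX
r6=110: X·X·X·X
r7=111: XXXXXXXX
r8=1000: X·······X
r9=1001: XX······XX
r10=1010: X·X·····X·X
r11=1011: XXXX····XXXX
r12=1100: X···X···X···X

Answer: X
XX
X·X
XXXX
X···X
XX··XX
X·X·X·X
XXXXXXXX
X·······X
XX······XX
X·X·····X·X
XXXX····XXXX
X···X···X···X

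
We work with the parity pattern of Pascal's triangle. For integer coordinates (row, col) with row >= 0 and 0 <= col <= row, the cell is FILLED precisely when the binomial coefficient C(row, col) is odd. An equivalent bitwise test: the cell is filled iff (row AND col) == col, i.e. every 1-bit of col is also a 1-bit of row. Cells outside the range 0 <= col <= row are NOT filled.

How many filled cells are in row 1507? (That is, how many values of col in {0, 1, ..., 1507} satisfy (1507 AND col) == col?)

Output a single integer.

Answer: 128

Derivation:
1507 in binary = 10111100011
popcount(1507) = number of 1-bits in 10111100011 = 7
A col c satisfies (1507 AND c) == c iff every set bit of c is also set in 1507; each of the 7 set bits of 1507 can independently be on or off in c.
count = 2^7 = 128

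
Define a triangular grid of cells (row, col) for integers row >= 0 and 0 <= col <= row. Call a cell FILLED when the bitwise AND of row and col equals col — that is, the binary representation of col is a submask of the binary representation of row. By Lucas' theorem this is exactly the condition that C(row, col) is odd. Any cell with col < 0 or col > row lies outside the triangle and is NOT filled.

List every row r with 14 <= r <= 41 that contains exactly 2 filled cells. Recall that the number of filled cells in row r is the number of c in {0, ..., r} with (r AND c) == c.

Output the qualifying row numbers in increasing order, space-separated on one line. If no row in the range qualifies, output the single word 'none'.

Row r has 2^popcount(r) filled cells, so we need popcount(r) = log2(2) = 1.
Scan r = 14..41 and keep those with exactly 1 one-bits:
r=14=1110 popcount=3 -> skip
r=15=1111 popcount=4 -> skip
r=16=10000 popcount=1 -> KEEP
r=17=10001 popcount=2 -> skip
r=18=10010 popcount=2 -> skip
r=19=10011 popcount=3 -> skip
r=20=10100 popcount=2 -> skip
r=21=10101 popcount=3 -> skip
r=22=10110 popcount=3 -> skip
r=23=10111 popcount=4 -> skip
r=24=11000 popcount=2 -> skip
r=25=11001 popcount=3 -> skip
r=26=11010 popcount=3 -> skip
r=27=11011 popcount=4 -> skip
r=28=11100 popcount=3 -> skip
r=29=11101 popcount=4 -> skip
r=30=11110 popcount=4 -> skip
r=31=11111 popcount=5 -> skip
r=32=100000 popcount=1 -> KEEP
r=33=100001 popcount=2 -> skip
r=34=100010 popcount=2 -> skip
r=35=100011 popcount=3 -> skip
r=36=100100 popcount=2 -> skip
r=37=100101 popcount=3 -> skip
r=38=100110 popcount=3 -> skip
r=39=100111 popcount=4 -> skip
r=40=101000 popcount=2 -> skip
r=41=101001 popcount=3 -> skip
Kept rows: 16 32

Answer: 16 32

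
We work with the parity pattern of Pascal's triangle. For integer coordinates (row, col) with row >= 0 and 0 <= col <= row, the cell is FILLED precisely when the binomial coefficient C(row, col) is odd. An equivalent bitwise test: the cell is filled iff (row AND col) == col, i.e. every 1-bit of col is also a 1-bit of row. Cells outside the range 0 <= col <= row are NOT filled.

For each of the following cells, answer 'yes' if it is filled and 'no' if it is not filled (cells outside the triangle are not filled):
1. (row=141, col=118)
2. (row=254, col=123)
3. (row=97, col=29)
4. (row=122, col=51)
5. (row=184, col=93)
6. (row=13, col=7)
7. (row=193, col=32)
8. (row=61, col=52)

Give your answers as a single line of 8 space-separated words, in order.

Answer: no no no no no no no yes

Derivation:
(141,118): row=0b10001101, col=0b1110110, row AND col = 0b100 = 4; 4 != 118 -> empty
(254,123): row=0b11111110, col=0b1111011, row AND col = 0b1111010 = 122; 122 != 123 -> empty
(97,29): row=0b1100001, col=0b11101, row AND col = 0b1 = 1; 1 != 29 -> empty
(122,51): row=0b1111010, col=0b110011, row AND col = 0b110010 = 50; 50 != 51 -> empty
(184,93): row=0b10111000, col=0b1011101, row AND col = 0b11000 = 24; 24 != 93 -> empty
(13,7): row=0b1101, col=0b111, row AND col = 0b101 = 5; 5 != 7 -> empty
(193,32): row=0b11000001, col=0b100000, row AND col = 0b0 = 0; 0 != 32 -> empty
(61,52): row=0b111101, col=0b110100, row AND col = 0b110100 = 52; 52 == 52 -> filled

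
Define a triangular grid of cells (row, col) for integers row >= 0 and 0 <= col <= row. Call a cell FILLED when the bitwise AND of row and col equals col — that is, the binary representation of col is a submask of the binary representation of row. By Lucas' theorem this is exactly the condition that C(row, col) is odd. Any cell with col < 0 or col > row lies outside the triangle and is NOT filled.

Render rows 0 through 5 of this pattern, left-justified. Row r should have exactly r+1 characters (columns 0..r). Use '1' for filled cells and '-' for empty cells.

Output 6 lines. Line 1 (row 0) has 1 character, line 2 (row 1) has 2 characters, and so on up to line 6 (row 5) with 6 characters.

r0=0: 1
r1=1: 11
r2=10: 1-1
r3=11: 1111
r4=100: 1---1
r5=101: 11--11

Answer: 1
11
1-1
1111
1---1
11--11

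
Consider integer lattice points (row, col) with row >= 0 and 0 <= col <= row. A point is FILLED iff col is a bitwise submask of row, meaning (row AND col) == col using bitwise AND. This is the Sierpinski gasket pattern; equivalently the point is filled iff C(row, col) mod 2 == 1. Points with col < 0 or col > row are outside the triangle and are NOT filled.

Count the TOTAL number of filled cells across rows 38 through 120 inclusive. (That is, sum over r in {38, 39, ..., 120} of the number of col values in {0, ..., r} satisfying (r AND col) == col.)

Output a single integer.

Answer: 1498

Derivation:
r38=100110 pc3: +8 =8
r39=100111 pc4: +16 =24
r40=101000 pc2: +4 =28
r41=101001 pc3: +8 =36
r42=101010 pc3: +8 =44
r43=101011 pc4: +16 =60
r44=101100 pc3: +8 =68
r45=101101 pc4: +16 =84
r46=101110 pc4: +16 =100
r47=101111 pc5: +32 =132
r48=110000 pc2: +4 =136
r49=110001 pc3: +8 =144
r50=110010 pc3: +8 =152
r51=110011 pc4: +16 =168
r52=110100 pc3: +8 =176
r53=110101 pc4: +16 =192
r54=110110 pc4: +16 =208
r55=110111 pc5: +32 =240
r56=111000 pc3: +8 =248
r57=111001 pc4: +16 =264
r58=111010 pc4: +16 =280
r59=111011 pc5: +32 =312
r60=111100 pc4: +16 =328
r61=111101 pc5: +32 =360
r62=111110 pc5: +32 =392
r63=111111 pc6: +64 =456
r64=1000000 pc1: +2 =458
r65=1000001 pc2: +4 =462
r66=1000010 pc2: +4 =466
r67=1000011 pc3: +8 =474
r68=1000100 pc2: +4 =478
r69=1000101 pc3: +8 =486
r70=1000110 pc3: +8 =494
r71=1000111 pc4: +16 =510
r72=1001000 pc2: +4 =514
r73=1001001 pc3: +8 =522
r74=1001010 pc3: +8 =530
r75=1001011 pc4: +16 =546
r76=1001100 pc3: +8 =554
r77=1001101 pc4: +16 =570
r78=1001110 pc4: +16 =586
r79=1001111 pc5: +32 =618
r80=1010000 pc2: +4 =622
r81=1010001 pc3: +8 =630
r82=1010010 pc3: +8 =638
r83=1010011 pc4: +16 =654
r84=1010100 pc3: +8 =662
r85=1010101 pc4: +16 =678
r86=1010110 pc4: +16 =694
r87=1010111 pc5: +32 =726
r88=1011000 pc3: +8 =734
r89=1011001 pc4: +16 =750
r90=1011010 pc4: +16 =766
r91=1011011 pc5: +32 =798
r92=1011100 pc4: +16 =814
r93=1011101 pc5: +32 =846
r94=1011110 pc5: +32 =878
r95=1011111 pc6: +64 =942
r96=1100000 pc2: +4 =946
r97=1100001 pc3: +8 =954
r98=1100010 pc3: +8 =962
r99=1100011 pc4: +16 =978
r100=1100100 pc3: +8 =986
r101=1100101 pc4: +16 =1002
r102=1100110 pc4: +16 =1018
r103=1100111 pc5: +32 =1050
r104=1101000 pc3: +8 =1058
r105=1101001 pc4: +16 =1074
r106=1101010 pc4: +16 =1090
r107=1101011 pc5: +32 =1122
r108=1101100 pc4: +16 =1138
r109=1101101 pc5: +32 =1170
r110=1101110 pc5: +32 =1202
r111=1101111 pc6: +64 =1266
r112=1110000 pc3: +8 =1274
r113=1110001 pc4: +16 =1290
r114=1110010 pc4: +16 =1306
r115=1110011 pc5: +32 =1338
r116=1110100 pc4: +16 =1354
r117=1110101 pc5: +32 =1386
r118=1110110 pc5: +32 =1418
r119=1110111 pc6: +64 =1482
r120=1111000 pc4: +16 =1498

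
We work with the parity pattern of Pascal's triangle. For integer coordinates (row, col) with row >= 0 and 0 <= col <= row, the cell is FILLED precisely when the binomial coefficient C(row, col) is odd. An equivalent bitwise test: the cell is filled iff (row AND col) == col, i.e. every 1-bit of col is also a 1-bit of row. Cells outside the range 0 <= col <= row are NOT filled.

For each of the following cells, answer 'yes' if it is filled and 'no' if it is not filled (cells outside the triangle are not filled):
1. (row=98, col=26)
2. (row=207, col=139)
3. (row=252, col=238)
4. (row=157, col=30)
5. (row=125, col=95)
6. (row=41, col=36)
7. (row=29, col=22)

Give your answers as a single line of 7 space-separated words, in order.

Answer: no yes no no no no no

Derivation:
(98,26): row=0b1100010, col=0b11010, row AND col = 0b10 = 2; 2 != 26 -> empty
(207,139): row=0b11001111, col=0b10001011, row AND col = 0b10001011 = 139; 139 == 139 -> filled
(252,238): row=0b11111100, col=0b11101110, row AND col = 0b11101100 = 236; 236 != 238 -> empty
(157,30): row=0b10011101, col=0b11110, row AND col = 0b11100 = 28; 28 != 30 -> empty
(125,95): row=0b1111101, col=0b1011111, row AND col = 0b1011101 = 93; 93 != 95 -> empty
(41,36): row=0b101001, col=0b100100, row AND col = 0b100000 = 32; 32 != 36 -> empty
(29,22): row=0b11101, col=0b10110, row AND col = 0b10100 = 20; 20 != 22 -> empty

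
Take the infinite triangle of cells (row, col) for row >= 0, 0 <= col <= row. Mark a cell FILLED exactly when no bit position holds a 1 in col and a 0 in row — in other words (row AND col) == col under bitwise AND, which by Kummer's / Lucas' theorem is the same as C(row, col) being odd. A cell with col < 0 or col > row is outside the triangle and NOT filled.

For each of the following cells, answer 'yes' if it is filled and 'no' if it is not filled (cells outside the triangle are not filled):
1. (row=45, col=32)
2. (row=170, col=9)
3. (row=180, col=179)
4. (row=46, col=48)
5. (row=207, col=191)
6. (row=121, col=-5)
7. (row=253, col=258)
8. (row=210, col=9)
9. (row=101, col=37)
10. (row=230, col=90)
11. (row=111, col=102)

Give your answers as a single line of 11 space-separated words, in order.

(45,32): row=0b101101, col=0b100000, row AND col = 0b100000 = 32; 32 == 32 -> filled
(170,9): row=0b10101010, col=0b1001, row AND col = 0b1000 = 8; 8 != 9 -> empty
(180,179): row=0b10110100, col=0b10110011, row AND col = 0b10110000 = 176; 176 != 179 -> empty
(46,48): col outside [0, 46] -> not filled
(207,191): row=0b11001111, col=0b10111111, row AND col = 0b10001111 = 143; 143 != 191 -> empty
(121,-5): col outside [0, 121] -> not filled
(253,258): col outside [0, 253] -> not filled
(210,9): row=0b11010010, col=0b1001, row AND col = 0b0 = 0; 0 != 9 -> empty
(101,37): row=0b1100101, col=0b100101, row AND col = 0b100101 = 37; 37 == 37 -> filled
(230,90): row=0b11100110, col=0b1011010, row AND col = 0b1000010 = 66; 66 != 90 -> empty
(111,102): row=0b1101111, col=0b1100110, row AND col = 0b1100110 = 102; 102 == 102 -> filled

Answer: yes no no no no no no no yes no yes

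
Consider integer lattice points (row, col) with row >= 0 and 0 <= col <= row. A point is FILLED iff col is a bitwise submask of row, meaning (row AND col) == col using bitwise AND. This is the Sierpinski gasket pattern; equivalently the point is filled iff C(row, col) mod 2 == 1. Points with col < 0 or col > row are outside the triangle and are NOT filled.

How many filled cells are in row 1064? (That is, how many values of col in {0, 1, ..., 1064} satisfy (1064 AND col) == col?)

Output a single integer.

Answer: 8

Derivation:
1064 in binary = 10000101000
popcount(1064) = number of 1-bits in 10000101000 = 3
A col c satisfies (1064 AND c) == c iff every set bit of c is also set in 1064; each of the 3 set bits of 1064 can independently be on or off in c.
count = 2^3 = 8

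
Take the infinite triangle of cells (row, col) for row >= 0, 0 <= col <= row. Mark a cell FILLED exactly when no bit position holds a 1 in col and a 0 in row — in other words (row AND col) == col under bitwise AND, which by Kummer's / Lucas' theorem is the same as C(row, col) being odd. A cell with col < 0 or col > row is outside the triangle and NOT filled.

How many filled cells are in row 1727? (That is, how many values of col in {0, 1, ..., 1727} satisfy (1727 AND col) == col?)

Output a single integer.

1727 in binary = 11010111111
popcount(1727) = number of 1-bits in 11010111111 = 9
A col c satisfies (1727 AND c) == c iff every set bit of c is also set in 1727; each of the 9 set bits of 1727 can independently be on or off in c.
count = 2^9 = 512

Answer: 512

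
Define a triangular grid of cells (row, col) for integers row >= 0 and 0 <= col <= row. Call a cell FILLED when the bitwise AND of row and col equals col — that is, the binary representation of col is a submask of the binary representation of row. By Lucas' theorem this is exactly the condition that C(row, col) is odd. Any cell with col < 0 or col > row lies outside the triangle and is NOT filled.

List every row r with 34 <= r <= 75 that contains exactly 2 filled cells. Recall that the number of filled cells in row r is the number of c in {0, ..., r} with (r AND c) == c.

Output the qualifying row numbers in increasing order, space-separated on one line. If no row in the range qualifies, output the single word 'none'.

Answer: 64

Derivation:
Row r has 2^popcount(r) filled cells, so we need popcount(r) = log2(2) = 1.
Scan r = 34..75 and keep those with exactly 1 one-bits:
r=34=100010 popcount=2 -> skip
r=35=100011 popcount=3 -> skip
r=36=100100 popcount=2 -> skip
r=37=100101 popcount=3 -> skip
r=38=100110 popcount=3 -> skip
r=39=100111 popcount=4 -> skip
r=40=101000 popcount=2 -> skip
r=41=101001 popcount=3 -> skip
r=42=101010 popcount=3 -> skip
r=43=101011 popcount=4 -> skip
r=44=101100 popcount=3 -> skip
r=45=101101 popcount=4 -> skip
r=46=101110 popcount=4 -> skip
r=47=101111 popcount=5 -> skip
r=48=110000 popcount=2 -> skip
r=49=110001 popcount=3 -> skip
r=50=110010 popcount=3 -> skip
r=51=110011 popcount=4 -> skip
r=52=110100 popcount=3 -> skip
r=53=110101 popcount=4 -> skip
r=54=110110 popcount=4 -> skip
r=55=110111 popcount=5 -> skip
r=56=111000 popcount=3 -> skip
r=57=111001 popcount=4 -> skip
r=58=111010 popcount=4 -> skip
r=59=111011 popcount=5 -> skip
r=60=111100 popcount=4 -> skip
r=61=111101 popcount=5 -> skip
r=62=111110 popcount=5 -> skip
r=63=111111 popcount=6 -> skip
r=64=1000000 popcount=1 -> KEEP
r=65=1000001 popcount=2 -> skip
r=66=1000010 popcount=2 -> skip
r=67=1000011 popcount=3 -> skip
r=68=1000100 popcount=2 -> skip
r=69=1000101 popcount=3 -> skip
r=70=1000110 popcount=3 -> skip
r=71=1000111 popcount=4 -> skip
r=72=1001000 popcount=2 -> skip
r=73=1001001 popcount=3 -> skip
r=74=1001010 popcount=3 -> skip
r=75=1001011 popcount=4 -> skip
Kept rows: 64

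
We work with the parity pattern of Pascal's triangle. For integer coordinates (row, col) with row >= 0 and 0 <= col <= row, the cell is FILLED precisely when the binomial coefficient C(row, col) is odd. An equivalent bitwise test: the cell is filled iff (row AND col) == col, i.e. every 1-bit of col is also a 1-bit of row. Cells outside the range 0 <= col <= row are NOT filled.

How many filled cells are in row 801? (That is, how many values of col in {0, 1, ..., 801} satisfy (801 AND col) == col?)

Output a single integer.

801 in binary = 1100100001
popcount(801) = number of 1-bits in 1100100001 = 4
A col c satisfies (801 AND c) == c iff every set bit of c is also set in 801; each of the 4 set bits of 801 can independently be on or off in c.
count = 2^4 = 16

Answer: 16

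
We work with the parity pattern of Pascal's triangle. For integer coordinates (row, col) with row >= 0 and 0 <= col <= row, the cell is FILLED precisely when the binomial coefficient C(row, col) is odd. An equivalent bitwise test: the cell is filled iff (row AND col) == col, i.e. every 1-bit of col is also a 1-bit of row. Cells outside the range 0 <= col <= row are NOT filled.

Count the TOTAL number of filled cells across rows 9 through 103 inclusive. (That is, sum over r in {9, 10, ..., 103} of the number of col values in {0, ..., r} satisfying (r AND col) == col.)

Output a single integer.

Answer: 1294

Derivation:
r9=1001 pc2: +4 =4
r10=1010 pc2: +4 =8
r11=1011 pc3: +8 =16
r12=1100 pc2: +4 =20
r13=1101 pc3: +8 =28
r14=1110 pc3: +8 =36
r15=1111 pc4: +16 =52
r16=10000 pc1: +2 =54
r17=10001 pc2: +4 =58
r18=10010 pc2: +4 =62
r19=10011 pc3: +8 =70
r20=10100 pc2: +4 =74
r21=10101 pc3: +8 =82
r22=10110 pc3: +8 =90
r23=10111 pc4: +16 =106
r24=11000 pc2: +4 =110
r25=11001 pc3: +8 =118
r26=11010 pc3: +8 =126
r27=11011 pc4: +16 =142
r28=11100 pc3: +8 =150
r29=11101 pc4: +16 =166
r30=11110 pc4: +16 =182
r31=11111 pc5: +32 =214
r32=100000 pc1: +2 =216
r33=100001 pc2: +4 =220
r34=100010 pc2: +4 =224
r35=100011 pc3: +8 =232
r36=100100 pc2: +4 =236
r37=100101 pc3: +8 =244
r38=100110 pc3: +8 =252
r39=100111 pc4: +16 =268
r40=101000 pc2: +4 =272
r41=101001 pc3: +8 =280
r42=101010 pc3: +8 =288
r43=101011 pc4: +16 =304
r44=101100 pc3: +8 =312
r45=101101 pc4: +16 =328
r46=101110 pc4: +16 =344
r47=101111 pc5: +32 =376
r48=110000 pc2: +4 =380
r49=110001 pc3: +8 =388
r50=110010 pc3: +8 =396
r51=110011 pc4: +16 =412
r52=110100 pc3: +8 =420
r53=110101 pc4: +16 =436
r54=110110 pc4: +16 =452
r55=110111 pc5: +32 =484
r56=111000 pc3: +8 =492
r57=111001 pc4: +16 =508
r58=111010 pc4: +16 =524
r59=111011 pc5: +32 =556
r60=111100 pc4: +16 =572
r61=111101 pc5: +32 =604
r62=111110 pc5: +32 =636
r63=111111 pc6: +64 =700
r64=1000000 pc1: +2 =702
r65=1000001 pc2: +4 =706
r66=1000010 pc2: +4 =710
r67=1000011 pc3: +8 =718
r68=1000100 pc2: +4 =722
r69=1000101 pc3: +8 =730
r70=1000110 pc3: +8 =738
r71=1000111 pc4: +16 =754
r72=1001000 pc2: +4 =758
r73=1001001 pc3: +8 =766
r74=1001010 pc3: +8 =774
r75=1001011 pc4: +16 =790
r76=1001100 pc3: +8 =798
r77=1001101 pc4: +16 =814
r78=1001110 pc4: +16 =830
r79=1001111 pc5: +32 =862
r80=1010000 pc2: +4 =866
r81=1010001 pc3: +8 =874
r82=1010010 pc3: +8 =882
r83=1010011 pc4: +16 =898
r84=1010100 pc3: +8 =906
r85=1010101 pc4: +16 =922
r86=1010110 pc4: +16 =938
r87=1010111 pc5: +32 =970
r88=1011000 pc3: +8 =978
r89=1011001 pc4: +16 =994
r90=1011010 pc4: +16 =1010
r91=1011011 pc5: +32 =1042
r92=1011100 pc4: +16 =1058
r93=1011101 pc5: +32 =1090
r94=1011110 pc5: +32 =1122
r95=1011111 pc6: +64 =1186
r96=1100000 pc2: +4 =1190
r97=1100001 pc3: +8 =1198
r98=1100010 pc3: +8 =1206
r99=1100011 pc4: +16 =1222
r100=1100100 pc3: +8 =1230
r101=1100101 pc4: +16 =1246
r102=1100110 pc4: +16 =1262
r103=1100111 pc5: +32 =1294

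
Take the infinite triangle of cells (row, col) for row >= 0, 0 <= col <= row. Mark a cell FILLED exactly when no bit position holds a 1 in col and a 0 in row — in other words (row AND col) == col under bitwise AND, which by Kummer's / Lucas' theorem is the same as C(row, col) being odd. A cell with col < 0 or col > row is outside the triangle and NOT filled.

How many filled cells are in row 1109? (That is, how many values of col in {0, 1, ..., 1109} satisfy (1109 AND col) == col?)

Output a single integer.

Answer: 32

Derivation:
1109 in binary = 10001010101
popcount(1109) = number of 1-bits in 10001010101 = 5
A col c satisfies (1109 AND c) == c iff every set bit of c is also set in 1109; each of the 5 set bits of 1109 can independently be on or off in c.
count = 2^5 = 32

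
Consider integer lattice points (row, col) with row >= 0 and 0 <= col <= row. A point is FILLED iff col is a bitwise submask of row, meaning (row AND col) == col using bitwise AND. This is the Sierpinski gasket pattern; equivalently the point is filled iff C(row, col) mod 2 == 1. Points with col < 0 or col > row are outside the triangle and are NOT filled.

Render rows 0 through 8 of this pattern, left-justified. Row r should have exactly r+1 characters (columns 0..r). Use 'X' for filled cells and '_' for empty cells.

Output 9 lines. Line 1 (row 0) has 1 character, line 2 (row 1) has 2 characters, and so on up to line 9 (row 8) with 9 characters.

Answer: X
XX
X_X
XXXX
X___X
XX__XX
X_X_X_X
XXXXXXXX
X_______X

Derivation:
r0=0: X
r1=1: XX
r2=10: X_X
r3=11: XXXX
r4=100: X___X
r5=101: XX__XX
r6=110: X_X_X_X
r7=111: XXXXXXXX
r8=1000: X_______X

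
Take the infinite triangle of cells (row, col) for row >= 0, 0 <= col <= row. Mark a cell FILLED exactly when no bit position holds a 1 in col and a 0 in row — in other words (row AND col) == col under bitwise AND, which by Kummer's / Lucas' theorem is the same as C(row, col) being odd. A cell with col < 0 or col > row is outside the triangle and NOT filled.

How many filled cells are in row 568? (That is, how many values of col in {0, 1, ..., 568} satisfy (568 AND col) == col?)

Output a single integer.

Answer: 16

Derivation:
568 in binary = 1000111000
popcount(568) = number of 1-bits in 1000111000 = 4
A col c satisfies (568 AND c) == c iff every set bit of c is also set in 568; each of the 4 set bits of 568 can independently be on or off in c.
count = 2^4 = 16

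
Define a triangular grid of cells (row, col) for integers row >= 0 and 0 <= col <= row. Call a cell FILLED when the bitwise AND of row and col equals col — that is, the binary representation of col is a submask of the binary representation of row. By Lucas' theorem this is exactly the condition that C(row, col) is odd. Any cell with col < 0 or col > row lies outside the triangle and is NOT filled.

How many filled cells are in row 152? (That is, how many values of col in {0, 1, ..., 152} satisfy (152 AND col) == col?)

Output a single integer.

Answer: 8

Derivation:
152 in binary = 10011000
popcount(152) = number of 1-bits in 10011000 = 3
A col c satisfies (152 AND c) == c iff every set bit of c is also set in 152; each of the 3 set bits of 152 can independently be on or off in c.
count = 2^3 = 8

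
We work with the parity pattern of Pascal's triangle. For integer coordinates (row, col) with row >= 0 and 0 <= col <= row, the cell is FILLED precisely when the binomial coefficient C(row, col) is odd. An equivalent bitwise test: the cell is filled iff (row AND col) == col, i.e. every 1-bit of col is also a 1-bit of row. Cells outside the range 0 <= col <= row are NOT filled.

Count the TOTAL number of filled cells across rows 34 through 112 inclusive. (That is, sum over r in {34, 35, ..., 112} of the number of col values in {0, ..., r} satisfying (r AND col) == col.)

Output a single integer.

r34=100010 pc2: +4 =4
r35=100011 pc3: +8 =12
r36=100100 pc2: +4 =16
r37=100101 pc3: +8 =24
r38=100110 pc3: +8 =32
r39=100111 pc4: +16 =48
r40=101000 pc2: +4 =52
r41=101001 pc3: +8 =60
r42=101010 pc3: +8 =68
r43=101011 pc4: +16 =84
r44=101100 pc3: +8 =92
r45=101101 pc4: +16 =108
r46=101110 pc4: +16 =124
r47=101111 pc5: +32 =156
r48=110000 pc2: +4 =160
r49=110001 pc3: +8 =168
r50=110010 pc3: +8 =176
r51=110011 pc4: +16 =192
r52=110100 pc3: +8 =200
r53=110101 pc4: +16 =216
r54=110110 pc4: +16 =232
r55=110111 pc5: +32 =264
r56=111000 pc3: +8 =272
r57=111001 pc4: +16 =288
r58=111010 pc4: +16 =304
r59=111011 pc5: +32 =336
r60=111100 pc4: +16 =352
r61=111101 pc5: +32 =384
r62=111110 pc5: +32 =416
r63=111111 pc6: +64 =480
r64=1000000 pc1: +2 =482
r65=1000001 pc2: +4 =486
r66=1000010 pc2: +4 =490
r67=1000011 pc3: +8 =498
r68=1000100 pc2: +4 =502
r69=1000101 pc3: +8 =510
r70=1000110 pc3: +8 =518
r71=1000111 pc4: +16 =534
r72=1001000 pc2: +4 =538
r73=1001001 pc3: +8 =546
r74=1001010 pc3: +8 =554
r75=1001011 pc4: +16 =570
r76=1001100 pc3: +8 =578
r77=1001101 pc4: +16 =594
r78=1001110 pc4: +16 =610
r79=1001111 pc5: +32 =642
r80=1010000 pc2: +4 =646
r81=1010001 pc3: +8 =654
r82=1010010 pc3: +8 =662
r83=1010011 pc4: +16 =678
r84=1010100 pc3: +8 =686
r85=1010101 pc4: +16 =702
r86=1010110 pc4: +16 =718
r87=1010111 pc5: +32 =750
r88=1011000 pc3: +8 =758
r89=1011001 pc4: +16 =774
r90=1011010 pc4: +16 =790
r91=1011011 pc5: +32 =822
r92=1011100 pc4: +16 =838
r93=1011101 pc5: +32 =870
r94=1011110 pc5: +32 =902
r95=1011111 pc6: +64 =966
r96=1100000 pc2: +4 =970
r97=1100001 pc3: +8 =978
r98=1100010 pc3: +8 =986
r99=1100011 pc4: +16 =1002
r100=1100100 pc3: +8 =1010
r101=1100101 pc4: +16 =1026
r102=1100110 pc4: +16 =1042
r103=1100111 pc5: +32 =1074
r104=1101000 pc3: +8 =1082
r105=1101001 pc4: +16 =1098
r106=1101010 pc4: +16 =1114
r107=1101011 pc5: +32 =1146
r108=1101100 pc4: +16 =1162
r109=1101101 pc5: +32 =1194
r110=1101110 pc5: +32 =1226
r111=1101111 pc6: +64 =1290
r112=1110000 pc3: +8 =1298

Answer: 1298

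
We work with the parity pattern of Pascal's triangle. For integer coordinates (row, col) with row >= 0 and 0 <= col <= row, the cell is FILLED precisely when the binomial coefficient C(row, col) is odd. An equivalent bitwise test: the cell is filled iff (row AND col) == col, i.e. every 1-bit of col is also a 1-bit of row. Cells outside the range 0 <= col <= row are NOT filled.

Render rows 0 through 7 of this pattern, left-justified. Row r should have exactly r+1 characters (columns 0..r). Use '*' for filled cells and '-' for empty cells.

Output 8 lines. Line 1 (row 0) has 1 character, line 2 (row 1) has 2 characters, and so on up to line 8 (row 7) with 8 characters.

Answer: *
**
*-*
****
*---*
**--**
*-*-*-*
********

Derivation:
r0=0: *
r1=1: **
r2=10: *-*
r3=11: ****
r4=100: *---*
r5=101: **--**
r6=110: *-*-*-*
r7=111: ********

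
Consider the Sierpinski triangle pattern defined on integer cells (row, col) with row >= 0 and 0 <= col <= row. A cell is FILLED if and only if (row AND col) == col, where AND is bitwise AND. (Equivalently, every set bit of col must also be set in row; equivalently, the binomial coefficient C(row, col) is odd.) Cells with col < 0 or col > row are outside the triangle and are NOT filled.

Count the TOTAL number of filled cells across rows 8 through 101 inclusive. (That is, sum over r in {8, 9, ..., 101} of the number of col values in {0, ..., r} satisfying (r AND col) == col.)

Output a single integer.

Answer: 1248

Derivation:
r8=1000 pc1: +2 =2
r9=1001 pc2: +4 =6
r10=1010 pc2: +4 =10
r11=1011 pc3: +8 =18
r12=1100 pc2: +4 =22
r13=1101 pc3: +8 =30
r14=1110 pc3: +8 =38
r15=1111 pc4: +16 =54
r16=10000 pc1: +2 =56
r17=10001 pc2: +4 =60
r18=10010 pc2: +4 =64
r19=10011 pc3: +8 =72
r20=10100 pc2: +4 =76
r21=10101 pc3: +8 =84
r22=10110 pc3: +8 =92
r23=10111 pc4: +16 =108
r24=11000 pc2: +4 =112
r25=11001 pc3: +8 =120
r26=11010 pc3: +8 =128
r27=11011 pc4: +16 =144
r28=11100 pc3: +8 =152
r29=11101 pc4: +16 =168
r30=11110 pc4: +16 =184
r31=11111 pc5: +32 =216
r32=100000 pc1: +2 =218
r33=100001 pc2: +4 =222
r34=100010 pc2: +4 =226
r35=100011 pc3: +8 =234
r36=100100 pc2: +4 =238
r37=100101 pc3: +8 =246
r38=100110 pc3: +8 =254
r39=100111 pc4: +16 =270
r40=101000 pc2: +4 =274
r41=101001 pc3: +8 =282
r42=101010 pc3: +8 =290
r43=101011 pc4: +16 =306
r44=101100 pc3: +8 =314
r45=101101 pc4: +16 =330
r46=101110 pc4: +16 =346
r47=101111 pc5: +32 =378
r48=110000 pc2: +4 =382
r49=110001 pc3: +8 =390
r50=110010 pc3: +8 =398
r51=110011 pc4: +16 =414
r52=110100 pc3: +8 =422
r53=110101 pc4: +16 =438
r54=110110 pc4: +16 =454
r55=110111 pc5: +32 =486
r56=111000 pc3: +8 =494
r57=111001 pc4: +16 =510
r58=111010 pc4: +16 =526
r59=111011 pc5: +32 =558
r60=111100 pc4: +16 =574
r61=111101 pc5: +32 =606
r62=111110 pc5: +32 =638
r63=111111 pc6: +64 =702
r64=1000000 pc1: +2 =704
r65=1000001 pc2: +4 =708
r66=1000010 pc2: +4 =712
r67=1000011 pc3: +8 =720
r68=1000100 pc2: +4 =724
r69=1000101 pc3: +8 =732
r70=1000110 pc3: +8 =740
r71=1000111 pc4: +16 =756
r72=1001000 pc2: +4 =760
r73=1001001 pc3: +8 =768
r74=1001010 pc3: +8 =776
r75=1001011 pc4: +16 =792
r76=1001100 pc3: +8 =800
r77=1001101 pc4: +16 =816
r78=1001110 pc4: +16 =832
r79=1001111 pc5: +32 =864
r80=1010000 pc2: +4 =868
r81=1010001 pc3: +8 =876
r82=1010010 pc3: +8 =884
r83=1010011 pc4: +16 =900
r84=1010100 pc3: +8 =908
r85=1010101 pc4: +16 =924
r86=1010110 pc4: +16 =940
r87=1010111 pc5: +32 =972
r88=1011000 pc3: +8 =980
r89=1011001 pc4: +16 =996
r90=1011010 pc4: +16 =1012
r91=1011011 pc5: +32 =1044
r92=1011100 pc4: +16 =1060
r93=1011101 pc5: +32 =1092
r94=1011110 pc5: +32 =1124
r95=1011111 pc6: +64 =1188
r96=1100000 pc2: +4 =1192
r97=1100001 pc3: +8 =1200
r98=1100010 pc3: +8 =1208
r99=1100011 pc4: +16 =1224
r100=1100100 pc3: +8 =1232
r101=1100101 pc4: +16 =1248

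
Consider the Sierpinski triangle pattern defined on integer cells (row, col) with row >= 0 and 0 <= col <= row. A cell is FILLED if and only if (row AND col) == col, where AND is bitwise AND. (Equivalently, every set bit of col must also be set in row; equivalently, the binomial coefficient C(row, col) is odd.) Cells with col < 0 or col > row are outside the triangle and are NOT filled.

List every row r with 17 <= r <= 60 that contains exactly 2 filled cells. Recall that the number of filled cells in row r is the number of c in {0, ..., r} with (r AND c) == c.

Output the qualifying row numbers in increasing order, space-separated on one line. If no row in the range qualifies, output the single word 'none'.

Answer: 32

Derivation:
Row r has 2^popcount(r) filled cells, so we need popcount(r) = log2(2) = 1.
Scan r = 17..60 and keep those with exactly 1 one-bits:
r=17=10001 popcount=2 -> skip
r=18=10010 popcount=2 -> skip
r=19=10011 popcount=3 -> skip
r=20=10100 popcount=2 -> skip
r=21=10101 popcount=3 -> skip
r=22=10110 popcount=3 -> skip
r=23=10111 popcount=4 -> skip
r=24=11000 popcount=2 -> skip
r=25=11001 popcount=3 -> skip
r=26=11010 popcount=3 -> skip
r=27=11011 popcount=4 -> skip
r=28=11100 popcount=3 -> skip
r=29=11101 popcount=4 -> skip
r=30=11110 popcount=4 -> skip
r=31=11111 popcount=5 -> skip
r=32=100000 popcount=1 -> KEEP
r=33=100001 popcount=2 -> skip
r=34=100010 popcount=2 -> skip
r=35=100011 popcount=3 -> skip
r=36=100100 popcount=2 -> skip
r=37=100101 popcount=3 -> skip
r=38=100110 popcount=3 -> skip
r=39=100111 popcount=4 -> skip
r=40=101000 popcount=2 -> skip
r=41=101001 popcount=3 -> skip
r=42=101010 popcount=3 -> skip
r=43=101011 popcount=4 -> skip
r=44=101100 popcount=3 -> skip
r=45=101101 popcount=4 -> skip
r=46=101110 popcount=4 -> skip
r=47=101111 popcount=5 -> skip
r=48=110000 popcount=2 -> skip
r=49=110001 popcount=3 -> skip
r=50=110010 popcount=3 -> skip
r=51=110011 popcount=4 -> skip
r=52=110100 popcount=3 -> skip
r=53=110101 popcount=4 -> skip
r=54=110110 popcount=4 -> skip
r=55=110111 popcount=5 -> skip
r=56=111000 popcount=3 -> skip
r=57=111001 popcount=4 -> skip
r=58=111010 popcount=4 -> skip
r=59=111011 popcount=5 -> skip
r=60=111100 popcount=4 -> skip
Kept rows: 32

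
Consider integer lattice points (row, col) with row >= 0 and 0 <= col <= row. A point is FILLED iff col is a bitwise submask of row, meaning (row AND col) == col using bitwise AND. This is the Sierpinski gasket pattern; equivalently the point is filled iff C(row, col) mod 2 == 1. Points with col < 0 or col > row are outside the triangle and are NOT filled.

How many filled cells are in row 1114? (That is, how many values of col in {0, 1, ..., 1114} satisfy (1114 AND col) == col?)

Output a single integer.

Answer: 32

Derivation:
1114 in binary = 10001011010
popcount(1114) = number of 1-bits in 10001011010 = 5
A col c satisfies (1114 AND c) == c iff every set bit of c is also set in 1114; each of the 5 set bits of 1114 can independently be on or off in c.
count = 2^5 = 32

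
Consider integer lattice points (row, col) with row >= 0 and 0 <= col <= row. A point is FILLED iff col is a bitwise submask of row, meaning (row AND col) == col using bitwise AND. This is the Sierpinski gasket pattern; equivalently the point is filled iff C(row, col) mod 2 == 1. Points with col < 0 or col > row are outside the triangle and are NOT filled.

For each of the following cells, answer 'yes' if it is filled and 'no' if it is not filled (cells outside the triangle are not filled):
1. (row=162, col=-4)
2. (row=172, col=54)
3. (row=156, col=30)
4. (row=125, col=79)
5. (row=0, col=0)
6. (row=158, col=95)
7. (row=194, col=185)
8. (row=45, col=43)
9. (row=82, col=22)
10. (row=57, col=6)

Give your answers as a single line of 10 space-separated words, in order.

(162,-4): col outside [0, 162] -> not filled
(172,54): row=0b10101100, col=0b110110, row AND col = 0b100100 = 36; 36 != 54 -> empty
(156,30): row=0b10011100, col=0b11110, row AND col = 0b11100 = 28; 28 != 30 -> empty
(125,79): row=0b1111101, col=0b1001111, row AND col = 0b1001101 = 77; 77 != 79 -> empty
(0,0): row=0b0, col=0b0, row AND col = 0b0 = 0; 0 == 0 -> filled
(158,95): row=0b10011110, col=0b1011111, row AND col = 0b11110 = 30; 30 != 95 -> empty
(194,185): row=0b11000010, col=0b10111001, row AND col = 0b10000000 = 128; 128 != 185 -> empty
(45,43): row=0b101101, col=0b101011, row AND col = 0b101001 = 41; 41 != 43 -> empty
(82,22): row=0b1010010, col=0b10110, row AND col = 0b10010 = 18; 18 != 22 -> empty
(57,6): row=0b111001, col=0b110, row AND col = 0b0 = 0; 0 != 6 -> empty

Answer: no no no no yes no no no no no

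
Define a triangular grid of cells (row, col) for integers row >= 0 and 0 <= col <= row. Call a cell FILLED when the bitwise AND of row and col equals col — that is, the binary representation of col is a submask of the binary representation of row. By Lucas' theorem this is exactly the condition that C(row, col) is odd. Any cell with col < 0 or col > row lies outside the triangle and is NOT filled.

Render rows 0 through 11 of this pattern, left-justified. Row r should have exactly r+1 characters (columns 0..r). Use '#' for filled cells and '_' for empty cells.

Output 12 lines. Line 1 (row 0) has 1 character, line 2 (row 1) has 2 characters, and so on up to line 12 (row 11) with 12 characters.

r0=0: #
r1=1: ##
r2=10: #_#
r3=11: ####
r4=100: #___#
r5=101: ##__##
r6=110: #_#_#_#
r7=111: ########
r8=1000: #_______#
r9=1001: ##______##
r10=1010: #_#_____#_#
r11=1011: ####____####

Answer: #
##
#_#
####
#___#
##__##
#_#_#_#
########
#_______#
##______##
#_#_____#_#
####____####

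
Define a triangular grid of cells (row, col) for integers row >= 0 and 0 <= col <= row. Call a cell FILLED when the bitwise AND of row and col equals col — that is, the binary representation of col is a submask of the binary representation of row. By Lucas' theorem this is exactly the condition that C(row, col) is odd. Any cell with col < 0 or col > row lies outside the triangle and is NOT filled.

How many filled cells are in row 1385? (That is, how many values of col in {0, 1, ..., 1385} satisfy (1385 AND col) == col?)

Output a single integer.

Answer: 64

Derivation:
1385 in binary = 10101101001
popcount(1385) = number of 1-bits in 10101101001 = 6
A col c satisfies (1385 AND c) == c iff every set bit of c is also set in 1385; each of the 6 set bits of 1385 can independently be on or off in c.
count = 2^6 = 64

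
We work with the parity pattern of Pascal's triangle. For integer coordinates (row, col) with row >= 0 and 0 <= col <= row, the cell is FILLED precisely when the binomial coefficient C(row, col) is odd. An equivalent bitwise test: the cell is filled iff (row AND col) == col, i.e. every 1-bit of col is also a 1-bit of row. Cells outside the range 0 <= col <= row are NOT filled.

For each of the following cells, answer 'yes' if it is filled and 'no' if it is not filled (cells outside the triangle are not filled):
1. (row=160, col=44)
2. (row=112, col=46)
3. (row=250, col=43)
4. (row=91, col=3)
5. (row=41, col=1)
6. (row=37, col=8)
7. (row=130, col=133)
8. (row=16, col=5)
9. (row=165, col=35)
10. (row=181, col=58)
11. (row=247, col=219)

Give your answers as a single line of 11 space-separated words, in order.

(160,44): row=0b10100000, col=0b101100, row AND col = 0b100000 = 32; 32 != 44 -> empty
(112,46): row=0b1110000, col=0b101110, row AND col = 0b100000 = 32; 32 != 46 -> empty
(250,43): row=0b11111010, col=0b101011, row AND col = 0b101010 = 42; 42 != 43 -> empty
(91,3): row=0b1011011, col=0b11, row AND col = 0b11 = 3; 3 == 3 -> filled
(41,1): row=0b101001, col=0b1, row AND col = 0b1 = 1; 1 == 1 -> filled
(37,8): row=0b100101, col=0b1000, row AND col = 0b0 = 0; 0 != 8 -> empty
(130,133): col outside [0, 130] -> not filled
(16,5): row=0b10000, col=0b101, row AND col = 0b0 = 0; 0 != 5 -> empty
(165,35): row=0b10100101, col=0b100011, row AND col = 0b100001 = 33; 33 != 35 -> empty
(181,58): row=0b10110101, col=0b111010, row AND col = 0b110000 = 48; 48 != 58 -> empty
(247,219): row=0b11110111, col=0b11011011, row AND col = 0b11010011 = 211; 211 != 219 -> empty

Answer: no no no yes yes no no no no no no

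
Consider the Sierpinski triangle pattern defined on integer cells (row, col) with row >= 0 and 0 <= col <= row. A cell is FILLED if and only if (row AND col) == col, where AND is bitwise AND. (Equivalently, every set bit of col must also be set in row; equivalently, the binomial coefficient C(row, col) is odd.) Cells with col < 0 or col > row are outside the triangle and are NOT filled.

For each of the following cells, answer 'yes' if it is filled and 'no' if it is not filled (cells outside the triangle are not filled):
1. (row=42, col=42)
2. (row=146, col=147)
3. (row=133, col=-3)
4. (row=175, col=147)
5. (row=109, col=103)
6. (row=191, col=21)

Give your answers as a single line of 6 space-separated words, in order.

(42,42): row=0b101010, col=0b101010, row AND col = 0b101010 = 42; 42 == 42 -> filled
(146,147): col outside [0, 146] -> not filled
(133,-3): col outside [0, 133] -> not filled
(175,147): row=0b10101111, col=0b10010011, row AND col = 0b10000011 = 131; 131 != 147 -> empty
(109,103): row=0b1101101, col=0b1100111, row AND col = 0b1100101 = 101; 101 != 103 -> empty
(191,21): row=0b10111111, col=0b10101, row AND col = 0b10101 = 21; 21 == 21 -> filled

Answer: yes no no no no yes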